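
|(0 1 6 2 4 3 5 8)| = 8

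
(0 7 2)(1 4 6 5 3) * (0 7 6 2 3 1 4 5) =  (0 6)(1 5)(2 7 3 4)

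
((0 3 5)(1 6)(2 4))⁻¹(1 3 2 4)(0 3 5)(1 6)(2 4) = (2 6 5 4)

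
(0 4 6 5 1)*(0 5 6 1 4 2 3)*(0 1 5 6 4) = (0 2 3 1 6 4 5)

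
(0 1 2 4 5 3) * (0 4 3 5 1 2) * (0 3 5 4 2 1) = (0 1 3 2 5 4)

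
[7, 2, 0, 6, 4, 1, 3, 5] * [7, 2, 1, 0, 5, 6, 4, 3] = [3, 1, 7, 4, 5, 2, 0, 6]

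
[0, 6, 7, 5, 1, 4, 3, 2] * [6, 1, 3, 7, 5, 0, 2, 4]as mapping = [0→6, 1→2, 2→4, 3→0, 4→1, 5→5, 6→7, 7→3]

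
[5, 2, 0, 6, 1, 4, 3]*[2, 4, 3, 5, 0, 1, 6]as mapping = [0→1, 1→3, 2→2, 3→6, 4→4, 5→0, 6→5]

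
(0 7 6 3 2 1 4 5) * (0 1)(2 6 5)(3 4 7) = (0 3 6 4 2)(1 7 5)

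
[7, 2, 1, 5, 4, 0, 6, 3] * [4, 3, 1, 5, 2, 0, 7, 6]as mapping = [0→6, 1→1, 2→3, 3→0, 4→2, 5→4, 6→7, 7→5]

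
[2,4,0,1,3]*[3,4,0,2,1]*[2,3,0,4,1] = [2,3,4,1,0]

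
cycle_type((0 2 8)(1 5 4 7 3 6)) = 3.6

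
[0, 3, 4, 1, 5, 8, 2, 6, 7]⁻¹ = [0, 3, 6, 1, 2, 4, 7, 8, 5]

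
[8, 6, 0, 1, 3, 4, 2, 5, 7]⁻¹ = [2, 3, 6, 4, 5, 7, 1, 8, 0]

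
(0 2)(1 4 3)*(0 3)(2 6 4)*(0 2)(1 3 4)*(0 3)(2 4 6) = (0 2 6 1 3)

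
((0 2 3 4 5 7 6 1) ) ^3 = (0 4 6 2 5 1 3 7) 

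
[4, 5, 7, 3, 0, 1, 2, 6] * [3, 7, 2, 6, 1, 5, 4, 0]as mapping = [0→1, 1→5, 2→0, 3→6, 4→3, 5→7, 6→2, 7→4]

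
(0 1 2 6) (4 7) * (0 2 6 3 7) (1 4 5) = (0 4) (1 6 2 3 7 5) 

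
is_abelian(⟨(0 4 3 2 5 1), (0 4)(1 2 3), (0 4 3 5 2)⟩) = no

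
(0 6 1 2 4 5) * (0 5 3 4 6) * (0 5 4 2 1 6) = (0 5 4 3 2)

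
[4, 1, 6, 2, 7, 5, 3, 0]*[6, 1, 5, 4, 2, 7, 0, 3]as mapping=[0→2, 1→1, 2→0, 3→5, 4→3, 5→7, 6→4, 7→6]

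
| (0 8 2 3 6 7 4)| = 7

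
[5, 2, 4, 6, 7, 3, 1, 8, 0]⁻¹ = [8, 6, 1, 5, 2, 0, 3, 4, 7]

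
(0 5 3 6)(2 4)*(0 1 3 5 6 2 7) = (0 6 1 3 2 4 7)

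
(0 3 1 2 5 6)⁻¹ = (0 6 5 2 1 3)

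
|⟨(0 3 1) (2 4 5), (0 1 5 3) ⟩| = 120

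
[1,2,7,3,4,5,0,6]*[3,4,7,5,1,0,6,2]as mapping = [0→4,1→7,2→2,3→5,4→1,5→0,6→3,7→6]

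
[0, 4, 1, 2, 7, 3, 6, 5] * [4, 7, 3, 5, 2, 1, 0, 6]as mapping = [0→4, 1→2, 2→7, 3→3, 4→6, 5→5, 6→0, 7→1]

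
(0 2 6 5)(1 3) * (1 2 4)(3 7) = (0 4 1 7 3 2 6 5)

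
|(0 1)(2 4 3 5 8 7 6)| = 14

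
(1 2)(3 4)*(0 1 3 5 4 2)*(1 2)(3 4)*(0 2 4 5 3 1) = (0 4 3)(1 2 5)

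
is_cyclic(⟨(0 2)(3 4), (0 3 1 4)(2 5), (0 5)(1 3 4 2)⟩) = no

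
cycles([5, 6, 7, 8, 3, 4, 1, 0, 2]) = (0 5 4 3 8 2 7)(1 6)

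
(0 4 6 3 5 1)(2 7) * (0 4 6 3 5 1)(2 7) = (0 6 5)(1 4 3)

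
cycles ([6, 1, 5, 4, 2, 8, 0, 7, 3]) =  (0 6)(2 5 8 3 4)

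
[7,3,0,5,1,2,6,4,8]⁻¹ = [2,4,5,1,7,3,6,0,8]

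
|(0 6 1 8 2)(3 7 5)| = 15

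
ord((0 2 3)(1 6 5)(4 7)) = 6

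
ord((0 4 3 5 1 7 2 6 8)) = 9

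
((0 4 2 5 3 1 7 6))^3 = (0 5 7 4 3 6 2 1)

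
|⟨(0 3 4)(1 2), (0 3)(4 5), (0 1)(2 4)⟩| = 720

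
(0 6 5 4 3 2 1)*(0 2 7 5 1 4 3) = (0 6 1 2 4)(3 7 5)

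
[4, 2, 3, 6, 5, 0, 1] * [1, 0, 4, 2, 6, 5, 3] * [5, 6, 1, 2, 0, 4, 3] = [3, 0, 1, 2, 4, 6, 5]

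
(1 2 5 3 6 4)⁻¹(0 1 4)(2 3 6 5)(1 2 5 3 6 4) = (0 2 1)(3 5 6 4)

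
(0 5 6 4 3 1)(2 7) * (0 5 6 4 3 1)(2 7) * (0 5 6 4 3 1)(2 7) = (0 4)(1 6)(2 7)(3 5)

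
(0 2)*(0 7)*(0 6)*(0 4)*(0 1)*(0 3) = (0 2 7 6 4 1 3)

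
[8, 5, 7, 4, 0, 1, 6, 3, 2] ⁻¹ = [4, 5, 8, 7, 3, 1, 6, 2, 0] 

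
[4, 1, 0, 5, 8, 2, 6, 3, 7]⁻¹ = [2, 1, 5, 7, 0, 3, 6, 8, 4]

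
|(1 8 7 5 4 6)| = 6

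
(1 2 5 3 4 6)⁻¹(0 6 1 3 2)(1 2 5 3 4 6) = (0 1 2 4 5)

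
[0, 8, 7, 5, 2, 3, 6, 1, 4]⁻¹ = [0, 7, 4, 5, 8, 3, 6, 2, 1]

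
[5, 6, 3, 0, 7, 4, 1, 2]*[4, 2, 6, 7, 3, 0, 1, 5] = [0, 1, 7, 4, 5, 3, 2, 6]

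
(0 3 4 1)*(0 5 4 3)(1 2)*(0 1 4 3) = (0 1 5 3)(2 4)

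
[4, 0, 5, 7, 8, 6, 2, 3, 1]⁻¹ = [1, 8, 6, 7, 0, 2, 5, 3, 4]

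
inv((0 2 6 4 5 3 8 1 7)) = (0 7 1 8 3 5 4 6 2)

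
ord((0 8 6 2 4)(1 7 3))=15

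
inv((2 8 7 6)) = (2 6 7 8)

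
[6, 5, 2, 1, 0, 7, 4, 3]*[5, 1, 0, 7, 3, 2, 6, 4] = [6, 2, 0, 1, 5, 4, 3, 7]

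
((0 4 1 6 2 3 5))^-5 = (0 1 2 5 4 6 3)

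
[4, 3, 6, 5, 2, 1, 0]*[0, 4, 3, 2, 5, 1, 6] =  [5, 2, 6, 1, 3, 4, 0]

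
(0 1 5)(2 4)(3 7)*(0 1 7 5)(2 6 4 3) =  (0 7 2 3 5 1)(4 6)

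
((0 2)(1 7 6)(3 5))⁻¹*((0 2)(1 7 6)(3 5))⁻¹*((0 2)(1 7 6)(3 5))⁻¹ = (0 2)(3 5)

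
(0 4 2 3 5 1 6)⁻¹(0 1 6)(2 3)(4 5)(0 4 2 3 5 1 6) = (0 4 6)(1 2)(3 5)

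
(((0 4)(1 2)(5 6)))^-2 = ()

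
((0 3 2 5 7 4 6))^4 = (0 7 3 4 2 6 5)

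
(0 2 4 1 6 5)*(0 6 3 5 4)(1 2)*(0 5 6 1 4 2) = (0 4)(1 3 6 2 5)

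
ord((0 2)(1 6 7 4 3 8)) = 6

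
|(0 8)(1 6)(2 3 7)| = 6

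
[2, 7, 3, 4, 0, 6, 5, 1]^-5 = [4, 7, 0, 2, 3, 6, 5, 1]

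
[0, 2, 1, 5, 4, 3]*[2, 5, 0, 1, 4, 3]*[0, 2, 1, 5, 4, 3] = [1, 0, 3, 5, 4, 2]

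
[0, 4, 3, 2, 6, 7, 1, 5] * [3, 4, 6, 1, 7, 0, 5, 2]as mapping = [0→3, 1→7, 2→1, 3→6, 4→5, 5→2, 6→4, 7→0]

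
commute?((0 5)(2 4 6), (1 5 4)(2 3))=no:(0 5)(2 4 6) * (1 5 4)(2 3)=(0 4 6 3 2 1 5), (1 5 4)(2 3) * (0 5)(2 4 6)=(0 5 6 2 3 4 1)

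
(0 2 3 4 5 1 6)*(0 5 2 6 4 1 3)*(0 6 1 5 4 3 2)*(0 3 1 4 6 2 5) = (0 4 3)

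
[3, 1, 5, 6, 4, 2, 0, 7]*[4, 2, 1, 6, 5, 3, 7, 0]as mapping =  [0→6, 1→2, 2→3, 3→7, 4→5, 5→1, 6→4, 7→0]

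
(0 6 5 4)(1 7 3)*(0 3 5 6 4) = (0 4 3 1 7 5)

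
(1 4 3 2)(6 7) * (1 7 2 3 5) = (1 4 5)(2 7 6)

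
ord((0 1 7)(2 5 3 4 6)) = 15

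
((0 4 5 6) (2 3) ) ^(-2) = (0 5) (4 6) 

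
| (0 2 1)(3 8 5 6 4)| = 15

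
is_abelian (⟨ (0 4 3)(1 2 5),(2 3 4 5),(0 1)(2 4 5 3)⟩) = no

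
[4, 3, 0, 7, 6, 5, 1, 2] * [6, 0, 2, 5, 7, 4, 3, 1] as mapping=[0→7, 1→5, 2→6, 3→1, 4→3, 5→4, 6→0, 7→2] 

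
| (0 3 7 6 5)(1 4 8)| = 15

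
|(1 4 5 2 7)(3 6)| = 10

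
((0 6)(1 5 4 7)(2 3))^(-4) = ()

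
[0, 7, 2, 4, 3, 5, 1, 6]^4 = [0, 7, 2, 3, 4, 5, 1, 6]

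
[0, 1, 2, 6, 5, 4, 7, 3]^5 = [0, 1, 2, 7, 5, 4, 3, 6]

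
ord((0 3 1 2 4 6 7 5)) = 8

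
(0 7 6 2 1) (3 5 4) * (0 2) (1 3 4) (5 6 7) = (0 5 1 2 3 6) 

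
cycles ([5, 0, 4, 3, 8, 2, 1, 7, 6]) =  (0 5 2 4 8 6 1)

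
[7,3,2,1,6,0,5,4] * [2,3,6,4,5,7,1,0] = [0,4,6,3,1,2,7,5]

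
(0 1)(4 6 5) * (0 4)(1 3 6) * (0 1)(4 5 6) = (0 3 4)(1 5)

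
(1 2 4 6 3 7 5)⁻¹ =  (1 5 7 3 6 4 2)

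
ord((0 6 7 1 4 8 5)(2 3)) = 14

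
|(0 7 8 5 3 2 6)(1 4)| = 14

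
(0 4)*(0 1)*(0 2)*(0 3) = (0 4 1 2 3)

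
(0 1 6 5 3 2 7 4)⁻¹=(0 4 7 2 3 5 6 1)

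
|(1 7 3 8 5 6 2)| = 7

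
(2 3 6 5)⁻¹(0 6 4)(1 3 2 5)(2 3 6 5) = (0 5 4)(1 6 3 2)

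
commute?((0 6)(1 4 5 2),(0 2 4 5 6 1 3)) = no:(0 6)(1 4 5 2) * (0 2 4 5 6 1 3) = (0 1 5 4 6 2 3),(0 2 4 5 6 1 3) * (0 6)(1 4 5 2) = (0 1 3 6 4 2 5)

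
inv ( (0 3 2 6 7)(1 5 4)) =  (0 7 6 2 3)(1 4 5)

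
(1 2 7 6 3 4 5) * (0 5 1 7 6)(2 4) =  (0 5 7)(1 4)(2 6 3)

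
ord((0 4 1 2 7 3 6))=7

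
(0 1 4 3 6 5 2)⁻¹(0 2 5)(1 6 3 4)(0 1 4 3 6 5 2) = (0 2 1)(3 4 5 6)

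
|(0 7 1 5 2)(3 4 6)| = 15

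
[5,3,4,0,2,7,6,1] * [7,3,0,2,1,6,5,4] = [6,2,1,7,0,4,5,3]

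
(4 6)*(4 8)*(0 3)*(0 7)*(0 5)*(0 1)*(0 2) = (0 3 7 5 1 2)(4 6 8)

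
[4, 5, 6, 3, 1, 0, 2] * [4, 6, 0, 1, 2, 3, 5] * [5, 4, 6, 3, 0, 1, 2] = [6, 3, 1, 4, 2, 0, 5]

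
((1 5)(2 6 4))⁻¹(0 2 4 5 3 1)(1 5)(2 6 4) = (0 6 2 1 3 5)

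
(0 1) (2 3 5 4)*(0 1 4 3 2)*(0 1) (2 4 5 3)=(0 5 2 4 1) 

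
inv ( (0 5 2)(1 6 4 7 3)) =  (0 2 5)(1 3 7 4 6)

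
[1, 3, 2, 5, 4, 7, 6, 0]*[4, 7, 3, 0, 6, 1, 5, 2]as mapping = [0→7, 1→0, 2→3, 3→1, 4→6, 5→2, 6→5, 7→4]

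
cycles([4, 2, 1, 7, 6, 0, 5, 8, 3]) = (0 4 6 5)(1 2)(3 7 8)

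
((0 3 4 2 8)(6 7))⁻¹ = (0 8 2 4 3)(6 7)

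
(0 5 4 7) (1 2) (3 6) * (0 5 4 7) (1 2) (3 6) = (0 4) (5 7) 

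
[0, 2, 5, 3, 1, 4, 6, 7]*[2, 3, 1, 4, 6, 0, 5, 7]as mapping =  [0→2, 1→1, 2→0, 3→4, 4→3, 5→6, 6→5, 7→7]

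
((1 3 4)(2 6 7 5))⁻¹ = (1 4 3)(2 5 7 6)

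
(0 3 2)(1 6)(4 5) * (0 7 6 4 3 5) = (0 5 3 2 7 6 1 4)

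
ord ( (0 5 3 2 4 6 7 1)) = 8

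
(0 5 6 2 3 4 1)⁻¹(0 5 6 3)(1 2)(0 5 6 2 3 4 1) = (0 3)(2 4 5 6)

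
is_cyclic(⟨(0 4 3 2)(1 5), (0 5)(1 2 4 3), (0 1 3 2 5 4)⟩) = no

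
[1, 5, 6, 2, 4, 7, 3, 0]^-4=[0, 1, 3, 6, 4, 5, 2, 7]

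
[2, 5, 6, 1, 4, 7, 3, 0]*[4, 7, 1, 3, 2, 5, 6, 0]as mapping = [0→1, 1→5, 2→6, 3→7, 4→2, 5→0, 6→3, 7→4]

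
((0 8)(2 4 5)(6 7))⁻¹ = (0 8)(2 5 4)(6 7)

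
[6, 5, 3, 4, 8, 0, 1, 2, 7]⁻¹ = [5, 6, 7, 2, 3, 1, 0, 8, 4]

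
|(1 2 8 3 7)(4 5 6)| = 15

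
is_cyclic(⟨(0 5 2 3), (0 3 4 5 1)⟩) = no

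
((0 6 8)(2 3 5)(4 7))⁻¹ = (0 8 6)(2 5 3)(4 7)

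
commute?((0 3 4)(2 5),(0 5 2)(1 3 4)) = no:(0 3 4)(2 5)*(0 5 2)(1 3 4) = (0 4 5)(1 3),(0 5 2)(1 3 4)*(0 3 4)(2 5) = (0 2 3)(1 4)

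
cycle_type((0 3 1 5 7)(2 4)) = 2.5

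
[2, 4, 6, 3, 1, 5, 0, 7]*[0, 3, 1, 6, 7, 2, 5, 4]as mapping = [0→1, 1→7, 2→5, 3→6, 4→3, 5→2, 6→0, 7→4]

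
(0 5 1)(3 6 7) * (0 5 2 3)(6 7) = (0 2 3 7)(1 5)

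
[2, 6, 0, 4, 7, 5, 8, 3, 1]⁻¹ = [2, 8, 0, 7, 3, 5, 1, 4, 6]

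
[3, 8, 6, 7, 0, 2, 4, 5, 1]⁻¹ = [4, 8, 5, 0, 6, 7, 2, 3, 1]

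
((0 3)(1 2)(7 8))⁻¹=(0 3)(1 2)(7 8)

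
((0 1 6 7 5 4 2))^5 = (0 4 7 1 2 5 6)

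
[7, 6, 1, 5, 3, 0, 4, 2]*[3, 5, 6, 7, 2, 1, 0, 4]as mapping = [0→4, 1→0, 2→5, 3→1, 4→7, 5→3, 6→2, 7→6]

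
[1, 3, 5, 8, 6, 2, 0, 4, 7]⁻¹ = [6, 0, 5, 1, 7, 2, 4, 8, 3]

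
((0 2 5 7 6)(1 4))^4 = (0 6 7 5 2)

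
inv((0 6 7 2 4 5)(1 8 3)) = (0 5 4 2 7 6)(1 3 8)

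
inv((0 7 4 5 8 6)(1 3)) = (0 6 8 5 4 7)(1 3)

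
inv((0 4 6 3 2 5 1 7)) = (0 7 1 5 2 3 6 4)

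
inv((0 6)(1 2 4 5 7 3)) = (0 6)(1 3 7 5 4 2)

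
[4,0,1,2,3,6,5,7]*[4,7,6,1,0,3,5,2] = [0,4,7,6,1,5,3,2] 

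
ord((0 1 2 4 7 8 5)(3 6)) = 14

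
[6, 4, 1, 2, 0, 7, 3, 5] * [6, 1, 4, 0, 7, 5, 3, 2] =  [3, 7, 1, 4, 6, 2, 0, 5]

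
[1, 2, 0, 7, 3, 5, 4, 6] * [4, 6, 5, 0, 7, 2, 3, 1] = [6, 5, 4, 1, 0, 2, 7, 3]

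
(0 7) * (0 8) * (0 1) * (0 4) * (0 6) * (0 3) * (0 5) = (0 7 8 1 4 6 3 5)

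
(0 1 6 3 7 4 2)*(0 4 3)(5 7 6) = (0 1 5 7 3 6)(2 4)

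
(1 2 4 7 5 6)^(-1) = (1 6 5 7 4 2)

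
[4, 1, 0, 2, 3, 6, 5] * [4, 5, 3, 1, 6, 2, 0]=[6, 5, 4, 3, 1, 0, 2]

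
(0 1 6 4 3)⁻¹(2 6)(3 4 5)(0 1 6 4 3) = (0 3 5)(2 4)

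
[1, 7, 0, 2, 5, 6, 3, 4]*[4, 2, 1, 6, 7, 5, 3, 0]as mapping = [0→2, 1→0, 2→4, 3→1, 4→5, 5→3, 6→6, 7→7]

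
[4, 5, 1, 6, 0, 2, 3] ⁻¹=[4, 2, 5, 6, 0, 1, 3] 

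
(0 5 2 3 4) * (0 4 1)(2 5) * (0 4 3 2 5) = (0 5)(1 4 3)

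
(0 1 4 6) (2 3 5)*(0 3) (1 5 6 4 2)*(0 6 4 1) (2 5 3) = (0 3 4 1 5) (2 6) 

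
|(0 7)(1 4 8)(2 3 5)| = 6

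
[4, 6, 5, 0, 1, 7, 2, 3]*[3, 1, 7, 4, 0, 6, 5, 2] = [0, 5, 6, 3, 1, 2, 7, 4]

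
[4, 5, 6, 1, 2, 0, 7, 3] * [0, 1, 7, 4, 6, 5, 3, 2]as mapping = [0→6, 1→5, 2→3, 3→1, 4→7, 5→0, 6→2, 7→4]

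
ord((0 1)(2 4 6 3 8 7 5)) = 14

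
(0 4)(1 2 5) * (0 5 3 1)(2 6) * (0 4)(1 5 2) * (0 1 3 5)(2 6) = (0 1 2 5 4 6 3)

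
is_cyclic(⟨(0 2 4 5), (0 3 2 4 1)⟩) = no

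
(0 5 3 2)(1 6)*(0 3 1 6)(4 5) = (0 4 5 1)(2 3)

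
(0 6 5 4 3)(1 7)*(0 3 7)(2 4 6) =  (0 2 4 7 1)(5 6)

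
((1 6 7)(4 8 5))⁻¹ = (1 7 6)(4 5 8)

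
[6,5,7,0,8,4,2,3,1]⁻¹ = [3,8,6,7,5,1,0,2,4]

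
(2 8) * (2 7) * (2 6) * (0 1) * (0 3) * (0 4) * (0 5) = (0 1 3 4 5)(2 8 7 6)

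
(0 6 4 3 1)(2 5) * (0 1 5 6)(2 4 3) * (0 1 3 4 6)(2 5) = (0 1 3 2)(4 5 6)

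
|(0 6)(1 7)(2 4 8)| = 6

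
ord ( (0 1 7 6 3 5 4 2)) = 8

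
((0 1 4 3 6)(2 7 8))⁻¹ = (0 6 3 4 1)(2 8 7)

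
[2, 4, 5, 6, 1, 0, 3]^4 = [2, 1, 5, 3, 4, 0, 6]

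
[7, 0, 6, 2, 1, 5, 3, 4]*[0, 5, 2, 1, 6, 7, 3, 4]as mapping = [0→4, 1→0, 2→3, 3→2, 4→5, 5→7, 6→1, 7→6]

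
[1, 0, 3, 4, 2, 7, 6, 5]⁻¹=[1, 0, 4, 2, 3, 7, 6, 5]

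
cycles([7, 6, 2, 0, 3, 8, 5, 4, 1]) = (0 7 4 3)(1 6 5 8)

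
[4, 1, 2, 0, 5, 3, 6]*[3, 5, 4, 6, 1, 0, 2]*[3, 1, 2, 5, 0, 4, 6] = [1, 4, 0, 5, 3, 6, 2]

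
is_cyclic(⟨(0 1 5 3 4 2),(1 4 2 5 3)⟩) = no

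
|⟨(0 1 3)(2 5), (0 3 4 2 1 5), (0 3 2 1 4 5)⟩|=720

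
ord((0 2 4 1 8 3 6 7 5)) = 9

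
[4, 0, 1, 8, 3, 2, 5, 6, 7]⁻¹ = [1, 2, 5, 4, 0, 6, 7, 8, 3]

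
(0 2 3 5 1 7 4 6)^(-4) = (0 1)(2 7)(3 4)(5 6)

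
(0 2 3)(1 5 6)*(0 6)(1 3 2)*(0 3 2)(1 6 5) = (0 6 2)(3 5)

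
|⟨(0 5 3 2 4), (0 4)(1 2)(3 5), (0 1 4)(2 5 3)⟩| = 720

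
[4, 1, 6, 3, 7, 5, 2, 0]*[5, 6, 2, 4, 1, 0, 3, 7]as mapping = [0→1, 1→6, 2→3, 3→4, 4→7, 5→0, 6→2, 7→5]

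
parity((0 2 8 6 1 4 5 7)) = odd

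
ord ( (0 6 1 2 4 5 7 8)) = 8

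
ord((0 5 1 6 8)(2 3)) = 10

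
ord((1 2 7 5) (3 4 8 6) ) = 4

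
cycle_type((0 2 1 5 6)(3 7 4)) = 3.5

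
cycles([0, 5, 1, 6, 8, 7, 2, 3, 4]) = (1 5 7 3 6 2) (4 8) 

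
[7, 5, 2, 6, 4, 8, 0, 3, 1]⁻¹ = [6, 8, 2, 7, 4, 1, 3, 0, 5]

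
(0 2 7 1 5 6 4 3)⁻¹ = (0 3 4 6 5 1 7 2)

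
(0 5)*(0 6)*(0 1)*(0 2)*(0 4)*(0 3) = (0 5 6 1 2 4 3) 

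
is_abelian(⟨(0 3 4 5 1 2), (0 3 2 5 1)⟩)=no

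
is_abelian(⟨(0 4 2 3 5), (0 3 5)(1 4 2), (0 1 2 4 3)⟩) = no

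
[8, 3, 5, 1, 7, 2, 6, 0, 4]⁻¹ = [7, 3, 5, 1, 8, 2, 6, 4, 0]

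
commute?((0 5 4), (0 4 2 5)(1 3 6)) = no:(0 5 4) * (0 4 2 5)(1 3 6) = (1 3 6)(2 5), (0 4 2 5)(1 3 6) * (0 5 4) = (1 3 6)(2 4)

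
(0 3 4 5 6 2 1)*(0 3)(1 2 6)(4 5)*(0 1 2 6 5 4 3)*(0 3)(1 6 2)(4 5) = (0 6 4)(1 3 5)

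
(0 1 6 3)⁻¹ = (0 3 6 1)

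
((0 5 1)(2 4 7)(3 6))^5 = (0 1 5)(2 7 4)(3 6)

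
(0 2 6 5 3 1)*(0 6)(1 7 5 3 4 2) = (0 1 6 3 7 5 4 2)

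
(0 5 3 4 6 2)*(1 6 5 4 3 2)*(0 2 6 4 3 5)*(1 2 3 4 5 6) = (0 4)(1 5)(2 3 6)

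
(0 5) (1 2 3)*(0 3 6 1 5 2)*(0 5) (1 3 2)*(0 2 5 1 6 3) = (0 6) (2 3) 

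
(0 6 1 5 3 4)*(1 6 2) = (0 2 1 5 3 4)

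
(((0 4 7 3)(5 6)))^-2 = (0 7)(3 4)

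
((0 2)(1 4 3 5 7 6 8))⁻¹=(0 2)(1 8 6 7 5 3 4)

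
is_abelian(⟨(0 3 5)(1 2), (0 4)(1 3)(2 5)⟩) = no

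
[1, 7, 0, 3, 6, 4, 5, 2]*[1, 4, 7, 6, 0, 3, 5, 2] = [4, 2, 1, 6, 5, 0, 3, 7]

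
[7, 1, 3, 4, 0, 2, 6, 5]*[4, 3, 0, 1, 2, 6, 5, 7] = [7, 3, 1, 2, 4, 0, 5, 6]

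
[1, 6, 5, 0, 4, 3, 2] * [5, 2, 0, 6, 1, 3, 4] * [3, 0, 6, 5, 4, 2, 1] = [6, 4, 5, 2, 0, 1, 3]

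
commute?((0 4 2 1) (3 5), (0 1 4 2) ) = no:(0 4 2 1) (3 5) * (0 1 4 2) = (0 2 4) (3 5), (0 1 4 2) * (0 4 2 1) (3 5) = (1 2 4) (3 5) 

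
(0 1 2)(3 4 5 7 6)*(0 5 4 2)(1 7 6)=(0 7 1)(2 5 6 3)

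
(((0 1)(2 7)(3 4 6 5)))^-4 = ()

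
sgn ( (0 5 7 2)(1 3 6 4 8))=-1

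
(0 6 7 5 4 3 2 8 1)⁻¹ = (0 1 8 2 3 4 5 7 6)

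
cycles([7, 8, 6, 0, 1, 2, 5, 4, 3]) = (0 7 4 1 8 3)(2 6 5)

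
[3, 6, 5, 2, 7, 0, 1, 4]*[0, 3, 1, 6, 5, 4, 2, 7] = [6, 2, 4, 1, 7, 0, 3, 5]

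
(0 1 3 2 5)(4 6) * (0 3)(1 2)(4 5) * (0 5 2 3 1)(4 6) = (0 3)(1 5)(2 6)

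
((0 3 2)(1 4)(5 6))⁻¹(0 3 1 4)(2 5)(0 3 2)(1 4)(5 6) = (0 6)(1 3 2 4)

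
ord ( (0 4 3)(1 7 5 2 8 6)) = 6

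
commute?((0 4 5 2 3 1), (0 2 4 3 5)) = no:(0 4 5 2 3 1) * (0 2 4 3 5) = (0 3 1 2 5 4), (0 2 4 3 5) * (0 4 5 2 3 1) = (0 3 2 5 4 1)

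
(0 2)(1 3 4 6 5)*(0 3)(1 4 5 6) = (0 2 3 5 4 1)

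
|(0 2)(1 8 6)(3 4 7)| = 6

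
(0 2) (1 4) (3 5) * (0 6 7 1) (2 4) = (0 4) (1 2 6 7) (3 5) 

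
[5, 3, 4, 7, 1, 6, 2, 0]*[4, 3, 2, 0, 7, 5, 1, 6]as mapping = [0→5, 1→0, 2→7, 3→6, 4→3, 5→1, 6→2, 7→4]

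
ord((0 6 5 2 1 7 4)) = 7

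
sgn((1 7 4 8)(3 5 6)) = -1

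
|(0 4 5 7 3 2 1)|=7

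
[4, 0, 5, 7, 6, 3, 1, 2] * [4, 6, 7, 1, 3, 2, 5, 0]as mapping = [0→3, 1→4, 2→2, 3→0, 4→5, 5→1, 6→6, 7→7]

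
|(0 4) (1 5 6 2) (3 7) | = 4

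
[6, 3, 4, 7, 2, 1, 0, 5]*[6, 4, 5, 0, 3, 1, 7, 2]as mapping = [0→7, 1→0, 2→3, 3→2, 4→5, 5→4, 6→6, 7→1]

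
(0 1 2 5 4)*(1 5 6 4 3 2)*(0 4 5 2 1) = (0 2 6 5 3 1)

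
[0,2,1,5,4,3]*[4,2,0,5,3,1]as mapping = [0→4,1→0,2→2,3→1,4→3,5→5]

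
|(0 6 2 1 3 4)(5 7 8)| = 6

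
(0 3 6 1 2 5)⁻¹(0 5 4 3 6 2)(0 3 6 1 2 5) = (0 4 6 1 5 3)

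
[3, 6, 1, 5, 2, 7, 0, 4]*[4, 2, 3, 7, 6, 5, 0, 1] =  [7, 0, 2, 5, 3, 1, 4, 6]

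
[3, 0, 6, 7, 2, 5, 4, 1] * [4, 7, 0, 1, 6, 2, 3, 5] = [1, 4, 3, 5, 0, 2, 6, 7]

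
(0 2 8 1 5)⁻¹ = (0 5 1 8 2)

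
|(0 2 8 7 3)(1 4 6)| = 15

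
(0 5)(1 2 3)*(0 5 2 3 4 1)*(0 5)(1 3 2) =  (0 1 2 4 3 5)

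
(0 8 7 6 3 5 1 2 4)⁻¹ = (0 4 2 1 5 3 6 7 8)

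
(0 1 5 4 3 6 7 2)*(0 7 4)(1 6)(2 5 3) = (0 6 4 2 7 5)(1 3)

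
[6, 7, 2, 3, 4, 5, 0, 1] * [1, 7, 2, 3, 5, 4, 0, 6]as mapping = [0→0, 1→6, 2→2, 3→3, 4→5, 5→4, 6→1, 7→7]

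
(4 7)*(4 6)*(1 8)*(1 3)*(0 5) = (0 5)(1 8 3)(4 7 6)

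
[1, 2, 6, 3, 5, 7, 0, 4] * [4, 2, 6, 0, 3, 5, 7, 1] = [2, 6, 7, 0, 5, 1, 4, 3]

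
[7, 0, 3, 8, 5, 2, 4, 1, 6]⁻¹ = [1, 7, 5, 2, 6, 4, 8, 0, 3]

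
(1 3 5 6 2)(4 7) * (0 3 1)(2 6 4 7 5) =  (0 3 2)(4 5)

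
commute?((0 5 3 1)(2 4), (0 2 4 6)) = no:(0 5 3 1)(2 4) * (0 2 4 6) = (0 5 3 1 2 6), (0 2 4 6) * (0 5 3 1)(2 4) = (0 4 6 5 3 1)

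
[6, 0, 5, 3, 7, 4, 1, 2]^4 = [6, 0, 2, 3, 4, 5, 1, 7]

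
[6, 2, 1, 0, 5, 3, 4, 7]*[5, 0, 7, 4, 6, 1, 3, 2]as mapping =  [0→3, 1→7, 2→0, 3→5, 4→1, 5→4, 6→6, 7→2]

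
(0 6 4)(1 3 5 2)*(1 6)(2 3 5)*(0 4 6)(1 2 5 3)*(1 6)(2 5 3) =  (0 5 6 1 2)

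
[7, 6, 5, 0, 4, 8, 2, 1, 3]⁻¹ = [3, 7, 6, 8, 4, 2, 1, 0, 5]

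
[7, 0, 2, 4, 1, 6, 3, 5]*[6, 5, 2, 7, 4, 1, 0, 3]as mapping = [0→3, 1→6, 2→2, 3→4, 4→5, 5→0, 6→7, 7→1]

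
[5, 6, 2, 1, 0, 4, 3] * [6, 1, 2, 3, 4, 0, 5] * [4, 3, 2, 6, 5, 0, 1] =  [4, 0, 2, 3, 1, 5, 6]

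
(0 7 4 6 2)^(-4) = (0 7 4 6 2)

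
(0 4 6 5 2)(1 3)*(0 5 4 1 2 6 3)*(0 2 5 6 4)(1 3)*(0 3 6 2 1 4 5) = (0 6 3)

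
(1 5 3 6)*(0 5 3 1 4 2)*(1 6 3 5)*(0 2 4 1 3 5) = (0 3 5 6 1)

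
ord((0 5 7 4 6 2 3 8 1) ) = 9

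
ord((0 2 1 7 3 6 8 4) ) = 8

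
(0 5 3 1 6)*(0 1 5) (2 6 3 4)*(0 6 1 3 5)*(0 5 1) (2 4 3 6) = (0 2) (3 5) 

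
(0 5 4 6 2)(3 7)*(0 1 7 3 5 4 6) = (0 4)(1 7 5 6 2)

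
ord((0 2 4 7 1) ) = 5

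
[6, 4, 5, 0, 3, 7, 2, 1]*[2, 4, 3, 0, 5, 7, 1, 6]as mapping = [0→1, 1→5, 2→7, 3→2, 4→0, 5→6, 6→3, 7→4]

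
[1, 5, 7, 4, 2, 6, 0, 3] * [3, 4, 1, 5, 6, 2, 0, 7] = [4, 2, 7, 6, 1, 0, 3, 5]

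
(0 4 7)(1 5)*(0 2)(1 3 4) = (0 1 5 3 4 7 2)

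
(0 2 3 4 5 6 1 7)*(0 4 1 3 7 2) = (1 2 7 4 5 6 3) 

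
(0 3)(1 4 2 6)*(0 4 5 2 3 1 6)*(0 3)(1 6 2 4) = (0 6 2 3 1 5 4)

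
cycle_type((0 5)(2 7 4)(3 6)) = 2^2.3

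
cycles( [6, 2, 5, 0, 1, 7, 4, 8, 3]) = (0 6 4 1 2 5 7 8 3)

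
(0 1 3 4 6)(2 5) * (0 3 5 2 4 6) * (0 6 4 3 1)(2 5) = (1 2 5 3 4 6)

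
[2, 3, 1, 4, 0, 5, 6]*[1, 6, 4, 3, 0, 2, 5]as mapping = [0→4, 1→3, 2→6, 3→0, 4→1, 5→2, 6→5]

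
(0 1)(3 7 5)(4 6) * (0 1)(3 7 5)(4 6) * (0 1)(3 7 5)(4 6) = (0 1)(4 6)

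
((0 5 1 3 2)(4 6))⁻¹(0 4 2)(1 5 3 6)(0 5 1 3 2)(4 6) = (0 5 6)(1 2 4 3)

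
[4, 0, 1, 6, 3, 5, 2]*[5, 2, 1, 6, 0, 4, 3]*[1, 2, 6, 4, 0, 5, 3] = [1, 5, 6, 4, 3, 0, 2]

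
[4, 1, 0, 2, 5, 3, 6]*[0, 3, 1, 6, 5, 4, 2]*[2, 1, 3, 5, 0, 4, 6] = [4, 5, 2, 1, 0, 6, 3]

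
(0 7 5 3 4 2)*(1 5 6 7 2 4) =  (0 2) (1 5 3) (6 7) 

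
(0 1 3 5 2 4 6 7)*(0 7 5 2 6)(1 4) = (0 4)(1 3 2)(5 6)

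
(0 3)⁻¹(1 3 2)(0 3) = (0 2 1)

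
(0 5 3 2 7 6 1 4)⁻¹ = (0 4 1 6 7 2 3 5)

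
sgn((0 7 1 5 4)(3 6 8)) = 1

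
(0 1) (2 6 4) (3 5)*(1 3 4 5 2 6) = (0 3 2 1) (4 6 5) 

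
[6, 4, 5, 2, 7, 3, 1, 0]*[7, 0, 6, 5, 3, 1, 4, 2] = [4, 3, 1, 6, 2, 5, 0, 7]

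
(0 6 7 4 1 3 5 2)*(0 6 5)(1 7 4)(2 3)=(0 5 3)(1 2 6 4 7)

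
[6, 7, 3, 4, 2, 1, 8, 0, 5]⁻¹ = [7, 5, 4, 2, 3, 8, 0, 1, 6]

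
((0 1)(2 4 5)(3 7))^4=(2 4 5)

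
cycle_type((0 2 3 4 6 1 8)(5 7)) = 2.7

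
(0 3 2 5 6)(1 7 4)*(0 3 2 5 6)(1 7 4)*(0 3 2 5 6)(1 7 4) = (0 5 3 6 2)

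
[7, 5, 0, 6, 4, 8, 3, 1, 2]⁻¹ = [2, 7, 8, 6, 4, 1, 3, 0, 5]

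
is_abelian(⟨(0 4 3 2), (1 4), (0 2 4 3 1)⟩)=no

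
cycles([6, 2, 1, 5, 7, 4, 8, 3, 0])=(0 6 8)(1 2)(3 5 4 7)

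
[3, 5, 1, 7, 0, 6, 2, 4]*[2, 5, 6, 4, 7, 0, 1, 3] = [4, 0, 5, 3, 2, 1, 6, 7]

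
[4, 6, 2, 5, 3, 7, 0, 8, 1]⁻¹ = [6, 8, 2, 4, 0, 3, 1, 5, 7]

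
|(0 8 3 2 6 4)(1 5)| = 6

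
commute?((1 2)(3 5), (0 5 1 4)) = no:(1 2)(3 5)*(0 5 1 4) = (0 5 3 1 2 4), (0 5 1 4)*(1 2)(3 5) = (0 3 5 2 1 4)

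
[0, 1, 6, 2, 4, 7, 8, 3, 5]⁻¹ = [0, 1, 3, 7, 4, 8, 2, 5, 6]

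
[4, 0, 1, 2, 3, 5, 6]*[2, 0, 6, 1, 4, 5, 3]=[4, 2, 0, 6, 1, 5, 3]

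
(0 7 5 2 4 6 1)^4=(0 4 7 6 5 1 2)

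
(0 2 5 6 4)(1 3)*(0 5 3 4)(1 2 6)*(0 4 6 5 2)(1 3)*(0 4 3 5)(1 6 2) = (1 2 6 3 4)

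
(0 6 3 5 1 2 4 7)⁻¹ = (0 7 4 2 1 5 3 6)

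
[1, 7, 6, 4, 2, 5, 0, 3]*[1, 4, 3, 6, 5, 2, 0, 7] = [4, 7, 0, 5, 3, 2, 1, 6]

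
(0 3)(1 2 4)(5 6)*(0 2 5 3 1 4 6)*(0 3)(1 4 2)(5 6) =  (0 4 2 5 3 1 6)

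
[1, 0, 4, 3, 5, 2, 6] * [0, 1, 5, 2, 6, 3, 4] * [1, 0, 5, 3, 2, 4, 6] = [0, 1, 6, 5, 3, 4, 2]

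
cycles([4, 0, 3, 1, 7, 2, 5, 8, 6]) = (0 4 7 8 6 5 2 3 1)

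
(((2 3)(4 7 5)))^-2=(4 7 5)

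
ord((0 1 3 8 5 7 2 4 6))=9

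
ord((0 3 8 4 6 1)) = 6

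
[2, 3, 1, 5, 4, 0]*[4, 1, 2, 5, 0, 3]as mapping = [0→2, 1→5, 2→1, 3→3, 4→0, 5→4]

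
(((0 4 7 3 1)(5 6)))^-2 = (0 3 4 1 7)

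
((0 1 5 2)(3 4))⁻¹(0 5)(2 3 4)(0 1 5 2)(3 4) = (0 4 3)(1 2)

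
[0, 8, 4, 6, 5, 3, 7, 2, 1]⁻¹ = [0, 8, 7, 5, 2, 4, 3, 6, 1]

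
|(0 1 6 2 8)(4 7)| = 10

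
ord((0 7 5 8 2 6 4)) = 7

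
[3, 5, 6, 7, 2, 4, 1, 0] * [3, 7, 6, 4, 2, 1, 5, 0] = [4, 1, 5, 0, 6, 2, 7, 3]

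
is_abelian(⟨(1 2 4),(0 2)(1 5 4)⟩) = no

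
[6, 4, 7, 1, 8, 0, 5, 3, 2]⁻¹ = [5, 3, 8, 7, 1, 6, 0, 2, 4]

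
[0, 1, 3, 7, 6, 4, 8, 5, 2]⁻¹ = [0, 1, 8, 2, 5, 7, 4, 3, 6]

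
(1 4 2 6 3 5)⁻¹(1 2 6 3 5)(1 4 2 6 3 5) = (1 4 6 3 5)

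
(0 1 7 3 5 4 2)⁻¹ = (0 2 4 5 3 7 1)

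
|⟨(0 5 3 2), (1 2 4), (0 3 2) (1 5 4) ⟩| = 720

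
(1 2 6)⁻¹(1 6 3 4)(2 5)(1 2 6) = (1 3 4 2)(5 6)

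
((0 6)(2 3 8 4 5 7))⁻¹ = (0 6)(2 7 5 4 8 3)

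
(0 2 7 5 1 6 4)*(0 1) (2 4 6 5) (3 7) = (0 4 1 5) (2 3 7) 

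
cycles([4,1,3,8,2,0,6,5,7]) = (0 4 2 3 8 7 5) 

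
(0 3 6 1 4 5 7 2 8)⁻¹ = (0 8 2 7 5 4 1 6 3)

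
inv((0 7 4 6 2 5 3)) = (0 3 5 2 6 4 7)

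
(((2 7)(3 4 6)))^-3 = (2 7)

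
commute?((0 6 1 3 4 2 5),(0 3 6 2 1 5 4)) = no:(0 6 1 3 4 2 5)*(0 3 6 2 1 5 4) = (0 2 4 1 6 5 3),(0 3 6 2 1 5 4)*(0 6 1 3 4 2 5) = (0 4 6 5 2 3 1)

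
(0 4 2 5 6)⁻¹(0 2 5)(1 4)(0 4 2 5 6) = (1 2)(4 5 6)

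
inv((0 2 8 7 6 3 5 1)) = (0 1 5 3 6 7 8 2)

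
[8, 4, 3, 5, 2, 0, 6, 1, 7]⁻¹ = [5, 7, 4, 2, 1, 3, 6, 8, 0]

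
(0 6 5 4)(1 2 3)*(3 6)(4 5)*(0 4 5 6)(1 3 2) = (0 2)(5 6)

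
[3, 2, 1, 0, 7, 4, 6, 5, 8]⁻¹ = [3, 2, 1, 0, 5, 7, 6, 4, 8]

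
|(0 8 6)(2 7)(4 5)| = 6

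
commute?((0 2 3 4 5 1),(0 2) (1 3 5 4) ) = no:(0 2 3 4 5 1) * (0 2) (1 3 5 4) = (1 2 5 3),(0 2) (1 3 5 4) * (0 2 3 4 5 1) = (0 3 1 4) 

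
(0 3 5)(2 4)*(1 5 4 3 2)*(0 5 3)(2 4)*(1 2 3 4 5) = (0 5 1 4 2)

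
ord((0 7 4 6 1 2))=6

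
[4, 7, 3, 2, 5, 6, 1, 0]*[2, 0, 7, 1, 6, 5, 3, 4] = [6, 4, 1, 7, 5, 3, 0, 2]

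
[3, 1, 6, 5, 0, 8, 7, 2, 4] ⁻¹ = [4, 1, 7, 0, 8, 3, 2, 6, 5] 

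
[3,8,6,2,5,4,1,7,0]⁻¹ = [8,6,3,0,5,4,2,7,1]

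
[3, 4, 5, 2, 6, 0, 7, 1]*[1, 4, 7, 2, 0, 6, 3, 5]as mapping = [0→2, 1→0, 2→6, 3→7, 4→3, 5→1, 6→5, 7→4]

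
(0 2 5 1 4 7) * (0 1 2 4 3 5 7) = (0 4)(1 3 5 2 7)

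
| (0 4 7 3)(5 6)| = 4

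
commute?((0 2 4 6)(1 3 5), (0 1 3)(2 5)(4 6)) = no:(0 2 4 6)(1 3 5) * (0 1 3)(2 5)(4 6) = (0 5 3 2 6 1), (0 1 3)(2 5)(4 6) * (0 2 4 6)(1 3 5) = (0 3 2 1 5 4)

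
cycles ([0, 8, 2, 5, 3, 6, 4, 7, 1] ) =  (1 8)(3 5 6 4)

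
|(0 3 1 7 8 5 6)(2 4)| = 14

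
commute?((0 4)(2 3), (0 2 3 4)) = no:(0 4)(2 3)*(0 2 3 4) = (2 4), (0 2 3 4)*(0 4)(2 3) = (0 3)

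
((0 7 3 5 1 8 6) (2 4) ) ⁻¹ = (0 6 8 1 5 3 7) (2 4) 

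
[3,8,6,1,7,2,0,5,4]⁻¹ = [6,3,5,0,8,7,2,4,1]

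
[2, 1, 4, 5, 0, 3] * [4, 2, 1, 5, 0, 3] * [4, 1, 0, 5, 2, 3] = [1, 0, 4, 5, 2, 3] 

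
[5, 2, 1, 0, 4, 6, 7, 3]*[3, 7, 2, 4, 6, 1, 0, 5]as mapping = [0→1, 1→2, 2→7, 3→3, 4→6, 5→0, 6→5, 7→4]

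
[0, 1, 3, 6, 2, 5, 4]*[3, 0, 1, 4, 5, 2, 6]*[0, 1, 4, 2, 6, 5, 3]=[2, 0, 6, 3, 1, 4, 5]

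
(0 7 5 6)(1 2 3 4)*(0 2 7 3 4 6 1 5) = (0 3 6 2 4 5 1 7)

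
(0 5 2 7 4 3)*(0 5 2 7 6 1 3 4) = (0 2 6 1 3 5 7)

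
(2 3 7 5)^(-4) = ()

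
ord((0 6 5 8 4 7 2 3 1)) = 9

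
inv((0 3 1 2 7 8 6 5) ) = (0 5 6 8 7 2 1 3) 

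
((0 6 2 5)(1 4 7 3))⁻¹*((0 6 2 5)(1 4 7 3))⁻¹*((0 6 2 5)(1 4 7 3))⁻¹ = (0 6 2 5)(1 4 7 3)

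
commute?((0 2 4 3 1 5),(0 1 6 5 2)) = no:(0 2 4 3 1 5)*(0 1 6 5 2) = (1 2 4 3 6 5),(0 1 6 5 2)*(0 2 4 3 1 5) = (0 5 4 3 1 6)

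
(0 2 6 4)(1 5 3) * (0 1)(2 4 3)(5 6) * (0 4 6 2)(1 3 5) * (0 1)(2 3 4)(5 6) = (0 5 1 3 2)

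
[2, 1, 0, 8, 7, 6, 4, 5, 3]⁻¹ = [2, 1, 0, 8, 6, 7, 5, 4, 3]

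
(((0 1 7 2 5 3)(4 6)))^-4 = (0 7 5)(1 2 3)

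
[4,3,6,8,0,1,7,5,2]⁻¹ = [4,5,8,1,0,7,2,6,3]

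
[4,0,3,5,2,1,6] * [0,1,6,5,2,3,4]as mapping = [0→2,1→0,2→5,3→3,4→6,5→1,6→4]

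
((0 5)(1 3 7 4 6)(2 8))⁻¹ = (0 5)(1 6 4 7 3)(2 8)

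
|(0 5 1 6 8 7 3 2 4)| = 9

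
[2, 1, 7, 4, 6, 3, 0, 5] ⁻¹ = [6, 1, 0, 5, 3, 7, 4, 2] 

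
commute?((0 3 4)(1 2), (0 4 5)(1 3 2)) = no:(0 3 4)(1 2)*(0 4 5)(1 3 2) = (0 2 3 5), (0 4 5)(1 3 2)*(0 3 4)(1 2) = (1 4 5 3)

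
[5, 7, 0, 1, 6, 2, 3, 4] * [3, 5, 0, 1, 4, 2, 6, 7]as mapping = [0→2, 1→7, 2→3, 3→5, 4→6, 5→0, 6→1, 7→4]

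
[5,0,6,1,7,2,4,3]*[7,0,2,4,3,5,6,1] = [5,7,6,0,1,2,3,4]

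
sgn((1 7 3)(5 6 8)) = 1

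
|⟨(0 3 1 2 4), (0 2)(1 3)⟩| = 10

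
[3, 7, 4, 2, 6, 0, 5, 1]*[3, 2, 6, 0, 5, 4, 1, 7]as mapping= [0→0, 1→7, 2→5, 3→6, 4→1, 5→3, 6→4, 7→2]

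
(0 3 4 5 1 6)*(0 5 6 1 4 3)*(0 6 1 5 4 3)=(0 6 4 1 5 3)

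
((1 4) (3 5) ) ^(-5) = (1 4) (3 5) 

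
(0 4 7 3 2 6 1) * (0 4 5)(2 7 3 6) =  (0 5)(1 4 3 7 6)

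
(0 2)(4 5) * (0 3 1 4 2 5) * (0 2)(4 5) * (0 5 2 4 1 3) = (0 1 2)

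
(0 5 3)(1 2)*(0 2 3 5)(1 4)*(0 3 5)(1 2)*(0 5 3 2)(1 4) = (0 2 1 3 4)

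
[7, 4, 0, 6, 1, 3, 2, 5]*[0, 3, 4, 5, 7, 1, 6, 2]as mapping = [0→2, 1→7, 2→0, 3→6, 4→3, 5→5, 6→4, 7→1]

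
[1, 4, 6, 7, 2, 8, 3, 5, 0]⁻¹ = [8, 0, 4, 6, 1, 7, 2, 3, 5]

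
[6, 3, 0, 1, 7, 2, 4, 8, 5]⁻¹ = [2, 3, 5, 1, 6, 8, 0, 4, 7]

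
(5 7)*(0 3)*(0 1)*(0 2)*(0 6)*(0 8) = (0 3 1 2 6 8)(5 7)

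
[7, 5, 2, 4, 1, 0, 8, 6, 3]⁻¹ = [5, 4, 2, 8, 3, 1, 7, 0, 6]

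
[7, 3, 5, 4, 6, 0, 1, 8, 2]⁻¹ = [5, 6, 8, 1, 3, 2, 4, 0, 7]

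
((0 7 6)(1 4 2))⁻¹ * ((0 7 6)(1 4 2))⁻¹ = (0 7 6)(1 4 2)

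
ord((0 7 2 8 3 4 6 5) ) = 8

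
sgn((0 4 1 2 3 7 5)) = 1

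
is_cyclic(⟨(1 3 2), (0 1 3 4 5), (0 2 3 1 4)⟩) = no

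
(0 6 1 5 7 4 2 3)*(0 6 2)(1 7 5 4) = (0 2 3 6 7 1 4)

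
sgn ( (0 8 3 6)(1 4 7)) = -1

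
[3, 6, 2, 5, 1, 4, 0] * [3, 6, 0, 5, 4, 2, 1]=[5, 1, 0, 2, 6, 4, 3]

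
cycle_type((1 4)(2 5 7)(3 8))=2^2.3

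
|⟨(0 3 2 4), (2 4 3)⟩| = 24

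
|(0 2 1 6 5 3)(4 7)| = 6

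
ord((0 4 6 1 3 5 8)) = 7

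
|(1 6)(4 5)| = 2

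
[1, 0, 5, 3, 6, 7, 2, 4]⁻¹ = [1, 0, 6, 3, 7, 2, 4, 5]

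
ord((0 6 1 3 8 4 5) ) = 7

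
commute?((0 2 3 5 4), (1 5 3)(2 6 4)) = no:(0 2 3 5 4) * (1 5 3)(2 6 4) = (0 6 4)(1 5 2), (1 5 3)(2 6 4) * (0 2 3 5 4) = (0 2 6)(1 4 3)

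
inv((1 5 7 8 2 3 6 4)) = (1 4 6 3 2 8 7 5)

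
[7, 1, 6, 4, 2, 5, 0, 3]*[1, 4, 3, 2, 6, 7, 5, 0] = [0, 4, 5, 6, 3, 7, 1, 2]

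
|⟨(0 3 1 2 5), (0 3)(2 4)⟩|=60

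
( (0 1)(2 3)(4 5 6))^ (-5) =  (0 1)(2 3)(4 5 6)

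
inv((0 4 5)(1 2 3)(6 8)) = (0 5 4)(1 3 2)(6 8)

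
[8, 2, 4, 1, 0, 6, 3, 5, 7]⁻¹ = [4, 3, 1, 6, 2, 7, 5, 8, 0]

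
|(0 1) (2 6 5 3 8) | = 10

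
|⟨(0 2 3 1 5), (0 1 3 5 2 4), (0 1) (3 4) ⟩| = 720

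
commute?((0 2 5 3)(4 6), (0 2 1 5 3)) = no:(0 2 5 3)(4 6)*(0 2 1 5 3) = (0 1 5)(2 3)(4 6), (0 2 1 5 3)*(0 2 5 3)(4 6) = (0 5)(1 3 2)(4 6)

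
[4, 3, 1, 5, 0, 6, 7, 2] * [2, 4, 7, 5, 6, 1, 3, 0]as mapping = [0→6, 1→5, 2→4, 3→1, 4→2, 5→3, 6→0, 7→7]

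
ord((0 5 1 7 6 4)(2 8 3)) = 6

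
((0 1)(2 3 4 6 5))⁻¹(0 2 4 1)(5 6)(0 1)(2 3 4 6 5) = (0 1 3 6)(2 5)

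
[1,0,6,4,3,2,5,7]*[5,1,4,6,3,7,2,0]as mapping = [0→1,1→5,2→2,3→3,4→6,5→4,6→7,7→0]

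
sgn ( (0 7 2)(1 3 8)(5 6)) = -1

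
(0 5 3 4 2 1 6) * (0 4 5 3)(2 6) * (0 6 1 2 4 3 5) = (0 5 6 3)(1 4)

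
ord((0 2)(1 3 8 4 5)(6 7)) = 10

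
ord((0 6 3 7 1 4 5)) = 7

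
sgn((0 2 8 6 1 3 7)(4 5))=-1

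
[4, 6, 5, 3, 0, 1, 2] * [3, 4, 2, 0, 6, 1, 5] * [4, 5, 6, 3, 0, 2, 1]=[1, 2, 5, 4, 3, 0, 6]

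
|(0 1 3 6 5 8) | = 6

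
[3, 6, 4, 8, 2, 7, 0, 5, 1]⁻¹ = [6, 8, 4, 0, 2, 7, 1, 5, 3]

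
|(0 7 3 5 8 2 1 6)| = 8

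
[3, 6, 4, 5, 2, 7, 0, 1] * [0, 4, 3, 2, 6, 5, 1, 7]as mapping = [0→2, 1→1, 2→6, 3→5, 4→3, 5→7, 6→0, 7→4]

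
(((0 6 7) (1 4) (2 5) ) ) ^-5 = (0 6 7) (1 4) (2 5) 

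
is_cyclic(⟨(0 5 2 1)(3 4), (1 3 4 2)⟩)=no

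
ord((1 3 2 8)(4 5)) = 4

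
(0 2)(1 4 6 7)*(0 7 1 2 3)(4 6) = (0 3)(1 6)(2 7)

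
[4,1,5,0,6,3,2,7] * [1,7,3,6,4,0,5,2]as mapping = [0→4,1→7,2→0,3→1,4→5,5→6,6→3,7→2]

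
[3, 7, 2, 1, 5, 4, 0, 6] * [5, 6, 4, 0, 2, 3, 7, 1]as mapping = [0→0, 1→1, 2→4, 3→6, 4→3, 5→2, 6→5, 7→7]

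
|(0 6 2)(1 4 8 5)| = 12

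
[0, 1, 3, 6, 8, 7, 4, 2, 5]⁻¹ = [0, 1, 7, 2, 6, 8, 3, 5, 4]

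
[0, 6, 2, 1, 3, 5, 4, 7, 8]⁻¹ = [0, 3, 2, 4, 6, 5, 1, 7, 8]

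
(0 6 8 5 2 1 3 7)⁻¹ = (0 7 3 1 2 5 8 6)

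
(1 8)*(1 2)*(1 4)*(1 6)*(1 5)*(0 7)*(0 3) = (0 7 3)(1 8 2 4 6 5)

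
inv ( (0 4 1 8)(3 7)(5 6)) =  (0 8 1 4)(3 7)(5 6)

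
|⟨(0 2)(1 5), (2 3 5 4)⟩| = 48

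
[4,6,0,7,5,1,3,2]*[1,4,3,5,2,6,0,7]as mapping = [0→2,1→0,2→1,3→7,4→6,5→4,6→5,7→3]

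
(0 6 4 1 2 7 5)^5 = (0 7 1 6 5 2 4)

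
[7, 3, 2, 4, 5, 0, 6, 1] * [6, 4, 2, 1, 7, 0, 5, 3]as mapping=[0→3, 1→1, 2→2, 3→7, 4→0, 5→6, 6→5, 7→4]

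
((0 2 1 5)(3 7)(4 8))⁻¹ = (0 5 1 2)(3 7)(4 8)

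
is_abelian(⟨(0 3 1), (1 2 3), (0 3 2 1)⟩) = no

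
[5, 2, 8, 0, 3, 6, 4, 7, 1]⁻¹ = [3, 8, 1, 4, 6, 0, 5, 7, 2]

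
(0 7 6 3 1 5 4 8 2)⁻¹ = (0 2 8 4 5 1 3 6 7)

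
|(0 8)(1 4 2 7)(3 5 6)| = 12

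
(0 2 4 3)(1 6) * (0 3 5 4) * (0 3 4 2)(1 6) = (2 3 4 5)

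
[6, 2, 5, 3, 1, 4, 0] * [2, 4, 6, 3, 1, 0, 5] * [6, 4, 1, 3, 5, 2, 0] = [2, 0, 6, 3, 5, 4, 1]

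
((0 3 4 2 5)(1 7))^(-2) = (0 2 3 5 4)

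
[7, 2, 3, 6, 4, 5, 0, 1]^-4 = [1, 3, 6, 0, 4, 5, 7, 2]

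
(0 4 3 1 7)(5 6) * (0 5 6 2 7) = (0 4 3 1)(2 7 5)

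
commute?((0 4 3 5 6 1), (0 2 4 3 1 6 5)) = no:(0 4 3 5 6 1)*(0 2 4 3 1 6 5) = (0 3)(1 2 4), (0 2 4 3 1 6 5)*(0 4 3 5 6 1) = (0 2 3)(4 5)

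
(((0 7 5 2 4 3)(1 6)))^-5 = (0 7 5 2 4 3)(1 6)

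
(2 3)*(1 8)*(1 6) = (1 8 6)(2 3)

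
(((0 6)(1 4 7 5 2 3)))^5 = (0 6)(1 3 2 5 7 4)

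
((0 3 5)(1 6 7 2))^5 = (0 5 3)(1 6 7 2)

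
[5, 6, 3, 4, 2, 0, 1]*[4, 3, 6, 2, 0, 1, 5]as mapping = [0→1, 1→5, 2→2, 3→0, 4→6, 5→4, 6→3]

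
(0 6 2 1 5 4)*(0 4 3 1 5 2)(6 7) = (0 7 6)(1 2 5 3)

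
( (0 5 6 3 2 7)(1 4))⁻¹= (0 7 2 3 6 5)(1 4)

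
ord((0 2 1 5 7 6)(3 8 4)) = 6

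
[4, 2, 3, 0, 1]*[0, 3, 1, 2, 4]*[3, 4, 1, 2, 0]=[0, 4, 1, 3, 2] 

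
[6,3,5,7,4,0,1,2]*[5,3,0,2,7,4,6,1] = [6,2,4,1,7,5,3,0]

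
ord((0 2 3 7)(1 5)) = 4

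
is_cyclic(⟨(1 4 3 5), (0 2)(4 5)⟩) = no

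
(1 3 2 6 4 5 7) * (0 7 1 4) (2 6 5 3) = (0 7 4 3 6) (1 2 5) 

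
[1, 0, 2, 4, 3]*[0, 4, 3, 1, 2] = [4, 0, 3, 2, 1]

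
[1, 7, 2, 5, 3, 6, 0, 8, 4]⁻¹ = [6, 0, 2, 4, 8, 3, 5, 1, 7]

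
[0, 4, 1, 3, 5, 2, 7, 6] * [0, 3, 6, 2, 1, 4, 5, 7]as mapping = [0→0, 1→1, 2→3, 3→2, 4→4, 5→6, 6→7, 7→5]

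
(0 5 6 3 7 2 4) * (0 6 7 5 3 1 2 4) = (0 3 5 7 4 6 1 2)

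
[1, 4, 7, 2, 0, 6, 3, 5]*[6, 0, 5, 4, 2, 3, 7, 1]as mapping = [0→0, 1→2, 2→1, 3→5, 4→6, 5→7, 6→4, 7→3]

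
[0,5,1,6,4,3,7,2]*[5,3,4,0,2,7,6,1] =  [5,7,3,6,2,0,1,4]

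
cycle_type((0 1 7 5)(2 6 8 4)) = 4^2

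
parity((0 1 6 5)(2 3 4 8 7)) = odd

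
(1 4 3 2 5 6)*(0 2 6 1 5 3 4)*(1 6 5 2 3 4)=(0 3 5 6 2 4 1)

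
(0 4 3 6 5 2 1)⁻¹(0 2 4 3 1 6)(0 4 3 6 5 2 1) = (0 5 4 1 3 6)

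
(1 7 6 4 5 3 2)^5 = (1 3 4 7 2 5 6)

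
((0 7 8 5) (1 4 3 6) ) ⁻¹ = (0 5 8 7) (1 6 3 4) 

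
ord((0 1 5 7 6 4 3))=7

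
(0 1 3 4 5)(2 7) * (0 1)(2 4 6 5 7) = (1 3 6 5)(4 7)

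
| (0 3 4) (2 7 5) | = 3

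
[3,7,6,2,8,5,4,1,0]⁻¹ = [8,7,3,0,6,5,2,1,4]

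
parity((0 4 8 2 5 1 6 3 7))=even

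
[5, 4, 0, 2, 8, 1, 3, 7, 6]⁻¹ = [2, 5, 3, 6, 1, 0, 8, 7, 4]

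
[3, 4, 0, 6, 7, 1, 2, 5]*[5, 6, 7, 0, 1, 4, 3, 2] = [0, 1, 5, 3, 2, 6, 7, 4]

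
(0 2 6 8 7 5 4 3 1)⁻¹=(0 1 3 4 5 7 8 6 2)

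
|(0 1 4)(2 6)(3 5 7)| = 6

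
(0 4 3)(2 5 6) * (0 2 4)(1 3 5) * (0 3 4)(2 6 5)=(0 3 6)(1 4 2)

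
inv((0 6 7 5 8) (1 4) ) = (0 8 5 7 6) (1 4) 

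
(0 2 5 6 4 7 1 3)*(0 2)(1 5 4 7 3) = (2 4 3)(5 6 7)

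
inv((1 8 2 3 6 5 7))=(1 7 5 6 3 2 8)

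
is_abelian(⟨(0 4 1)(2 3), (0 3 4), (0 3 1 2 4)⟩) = no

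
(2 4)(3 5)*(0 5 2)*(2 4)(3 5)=(0 3 4)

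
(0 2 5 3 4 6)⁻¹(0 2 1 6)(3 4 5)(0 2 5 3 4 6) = (0 2 5 1)(3 4 6)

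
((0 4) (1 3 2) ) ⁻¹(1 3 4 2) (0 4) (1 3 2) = (0 1 3 2) 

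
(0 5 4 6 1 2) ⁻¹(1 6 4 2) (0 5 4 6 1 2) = (0 2 1 6) 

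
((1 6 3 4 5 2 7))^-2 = (1 2 4 6 7 5 3)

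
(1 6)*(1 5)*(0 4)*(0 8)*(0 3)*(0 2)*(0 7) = (0 4 8 3 2 7)(1 6 5)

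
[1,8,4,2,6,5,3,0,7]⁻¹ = [7,0,3,6,2,5,4,8,1]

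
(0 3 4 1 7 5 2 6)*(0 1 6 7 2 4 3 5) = (0 5 4 6 1 2 7)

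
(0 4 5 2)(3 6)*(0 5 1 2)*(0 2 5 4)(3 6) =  (1 5 2 4)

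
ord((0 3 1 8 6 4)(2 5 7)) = 6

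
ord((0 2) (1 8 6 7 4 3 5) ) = 14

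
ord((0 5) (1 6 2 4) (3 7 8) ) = 12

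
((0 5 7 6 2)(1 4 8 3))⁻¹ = (0 2 6 7 5)(1 3 8 4)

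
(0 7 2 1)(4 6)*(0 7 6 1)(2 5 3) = (0 6 4 1 7 5 3 2)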